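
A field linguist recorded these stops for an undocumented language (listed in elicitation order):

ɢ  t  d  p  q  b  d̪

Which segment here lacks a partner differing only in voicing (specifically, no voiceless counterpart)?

/d̪/

Bilabial: /p/ ~ /b/
Alveolar: /t/ ~ /d/
Uvular: /q/ ~ /ɢ/
Dental: only /d̪/ (voiced); no voiceless partner.
So /d̪/ is the unpaired segment.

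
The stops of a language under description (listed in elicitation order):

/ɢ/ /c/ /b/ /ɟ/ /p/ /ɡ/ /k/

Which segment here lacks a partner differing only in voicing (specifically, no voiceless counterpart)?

/ɢ/

Bilabial: /p/ ~ /b/
Palatal: /c/ ~ /ɟ/
Velar: /k/ ~ /ɡ/
Uvular: only /ɢ/ (voiced); no voiceless partner.
So /ɢ/ is the unpaired segment.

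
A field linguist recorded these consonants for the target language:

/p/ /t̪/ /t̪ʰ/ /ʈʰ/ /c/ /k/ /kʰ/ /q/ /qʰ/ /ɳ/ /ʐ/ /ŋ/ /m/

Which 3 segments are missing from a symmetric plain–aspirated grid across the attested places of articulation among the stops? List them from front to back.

place of articulation  plain     aspirated
bilabial          p         —       
dental            t̪        t̪ʰ     
retroflex         —         ʈʰ      
palatal           c         —       
velar             k         kʰ      
uvular            q         qʰ      
Gaps, from front to back: bilabial lacks aspirated (/pʰ/); retroflex lacks plain (/ʈ/); palatal lacks aspirated (/cʰ/).

/pʰ/, /ʈ/, /cʰ/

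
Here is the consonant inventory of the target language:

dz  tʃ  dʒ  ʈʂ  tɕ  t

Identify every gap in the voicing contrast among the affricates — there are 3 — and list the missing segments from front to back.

/ts/, /ɖʐ/, /dʑ/

alveolar: voiceless —, voiced /dz/.
postalveolar: voiceless /tʃ/, voiced /dʒ/.
retroflex: voiceless /ʈʂ/, voiced —.
alveolo-palatal: voiceless /tɕ/, voiced —.
Gaps, from front to back: alveolar lacks voiceless (/ts/); retroflex lacks voiced (/ɖʐ/); alveolo-palatal lacks voiced (/dʑ/).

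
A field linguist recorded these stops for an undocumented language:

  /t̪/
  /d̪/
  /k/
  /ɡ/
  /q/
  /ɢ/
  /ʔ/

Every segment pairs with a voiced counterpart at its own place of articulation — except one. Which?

Dental: /t̪/ ~ /d̪/
Velar: /k/ ~ /ɡ/
Uvular: /q/ ~ /ɢ/
Glottal: only /ʔ/ (voiceless); no voiced partner.
So /ʔ/ is the unpaired segment.

/ʔ/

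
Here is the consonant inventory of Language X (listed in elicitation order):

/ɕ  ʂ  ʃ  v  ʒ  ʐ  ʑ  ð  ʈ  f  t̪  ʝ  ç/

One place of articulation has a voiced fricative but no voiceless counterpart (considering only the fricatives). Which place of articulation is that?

place of articulation  voiceless  voiced  
labiodental       f         v       
dental            —         ð       
postalveolar      ʃ         ʒ       
retroflex         ʂ         ʐ       
alveolo-palatal   ɕ         ʑ       
palatal           ç         ʝ       
Every place of articulation has a voiceless member except dental, where /θ/ would be expected.

dental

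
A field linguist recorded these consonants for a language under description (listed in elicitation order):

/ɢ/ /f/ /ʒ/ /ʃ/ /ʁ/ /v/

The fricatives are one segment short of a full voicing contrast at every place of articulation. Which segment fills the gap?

/χ/

Voiceless: /f/ (labiodental), /ʃ/ (postalveolar).
Voiced: /v/ (labiodental), /ʒ/ (postalveolar), /ʁ/ (uvular).
The uvular row has no voiceless member, so the gap is the voiceless uvular fricative /χ/.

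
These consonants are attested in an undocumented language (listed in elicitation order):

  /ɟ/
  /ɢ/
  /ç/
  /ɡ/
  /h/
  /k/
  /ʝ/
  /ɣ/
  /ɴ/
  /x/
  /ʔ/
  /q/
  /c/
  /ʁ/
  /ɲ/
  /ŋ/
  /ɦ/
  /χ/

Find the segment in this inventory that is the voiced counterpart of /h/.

/h/ is a voiceless glottal fricative.
The voiced counterpart is a voiced glottal fricative — in this inventory, /ɦ/.

/ɦ/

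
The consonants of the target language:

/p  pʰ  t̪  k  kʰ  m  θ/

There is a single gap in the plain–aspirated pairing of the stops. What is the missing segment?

/t̪ʰ/

place of articulation  plain     aspirated
bilabial          p         pʰ      
dental            t̪        —       
velar             k         kʰ      
The dental row has no aspirated member, so the gap is the aspirated dental stop /t̪ʰ/.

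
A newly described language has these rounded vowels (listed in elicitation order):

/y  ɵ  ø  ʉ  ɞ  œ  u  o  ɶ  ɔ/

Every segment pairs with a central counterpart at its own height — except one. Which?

High: /y/ ~ /ʉ/ ~ /u/
High-mid: /ø/ ~ /ɵ/ ~ /o/
Low-mid: /œ/ ~ /ɞ/ ~ /ɔ/
Low: only /ɶ/ (front); no central partner.
So /ɶ/ is the unpaired segment.

/ɶ/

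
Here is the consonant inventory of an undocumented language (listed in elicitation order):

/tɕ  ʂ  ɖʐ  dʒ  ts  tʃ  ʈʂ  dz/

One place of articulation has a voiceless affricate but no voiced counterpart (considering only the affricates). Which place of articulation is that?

place of articulation  voiceless  voiced  
alveolar          ts        dz      
postalveolar      tʃ        dʒ      
retroflex         ʈʂ        ɖʐ      
alveolo-palatal   tɕ        —       
Every place of articulation has a voiced member except alveolo-palatal, where /dʑ/ would be expected.

alveolo-palatal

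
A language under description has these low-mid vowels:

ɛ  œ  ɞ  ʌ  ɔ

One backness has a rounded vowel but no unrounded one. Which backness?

front: unrounded /ɛ/, rounded /œ/.
central: unrounded —, rounded /ɞ/.
back: unrounded /ʌ/, rounded /ɔ/.
Every backness has an unrounded member except central, where /ɜ/ would be expected.

central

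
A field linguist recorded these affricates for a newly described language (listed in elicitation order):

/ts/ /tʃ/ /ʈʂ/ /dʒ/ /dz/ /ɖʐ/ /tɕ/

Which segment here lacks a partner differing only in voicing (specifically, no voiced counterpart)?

/tɕ/

Alveolar: /ts/ ~ /dz/
Postalveolar: /tʃ/ ~ /dʒ/
Retroflex: /ʈʂ/ ~ /ɖʐ/
Alveolo-palatal: only /tɕ/ (voiceless); no voiced partner.
So /tɕ/ is the unpaired segment.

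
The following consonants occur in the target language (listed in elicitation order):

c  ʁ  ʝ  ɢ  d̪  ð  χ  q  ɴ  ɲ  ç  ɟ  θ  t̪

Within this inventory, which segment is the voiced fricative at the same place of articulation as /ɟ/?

/ʝ/

/ɟ/ is a voiced palatal stop.
The voiced fricative at the same place is a voiced palatal fricative — in this inventory, /ʝ/.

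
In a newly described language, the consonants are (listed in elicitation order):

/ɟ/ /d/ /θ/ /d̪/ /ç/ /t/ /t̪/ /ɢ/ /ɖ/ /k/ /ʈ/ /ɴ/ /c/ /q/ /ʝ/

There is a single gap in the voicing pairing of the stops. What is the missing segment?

/ɡ/

Voiceless: /t̪/ (dental), /t/ (alveolar), /ʈ/ (retroflex), /c/ (palatal), /k/ (velar), /q/ (uvular).
Voiced: /d̪/ (dental), /d/ (alveolar), /ɖ/ (retroflex), /ɟ/ (palatal), /ɢ/ (uvular).
The velar row has no voiced member, so the gap is the voiced velar stop /ɡ/.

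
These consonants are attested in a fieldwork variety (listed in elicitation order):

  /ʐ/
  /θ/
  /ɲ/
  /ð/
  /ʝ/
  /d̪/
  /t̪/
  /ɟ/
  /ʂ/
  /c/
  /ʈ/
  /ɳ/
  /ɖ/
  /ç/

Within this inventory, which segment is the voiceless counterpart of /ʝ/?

/ʝ/ is a voiced palatal fricative.
The voiceless counterpart is a voiceless palatal fricative — in this inventory, /ç/.

/ç/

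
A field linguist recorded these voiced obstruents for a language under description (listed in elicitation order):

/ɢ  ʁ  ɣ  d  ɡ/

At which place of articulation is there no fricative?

Stop: /d/ (alveolar), /ɡ/ (velar), /ɢ/ (uvular).
Fricative: /ɣ/ (velar), /ʁ/ (uvular).
Every place of articulation has a fricative member except alveolar, where /z/ would be expected.

alveolar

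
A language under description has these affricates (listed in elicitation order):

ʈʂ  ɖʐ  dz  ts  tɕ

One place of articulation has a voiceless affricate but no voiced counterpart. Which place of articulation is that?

alveolar: voiceless /ts/, voiced /dz/.
retroflex: voiceless /ʈʂ/, voiced /ɖʐ/.
alveolo-palatal: voiceless /tɕ/, voiced —.
Every place of articulation has a voiced member except alveolo-palatal, where /dʑ/ would be expected.

alveolo-palatal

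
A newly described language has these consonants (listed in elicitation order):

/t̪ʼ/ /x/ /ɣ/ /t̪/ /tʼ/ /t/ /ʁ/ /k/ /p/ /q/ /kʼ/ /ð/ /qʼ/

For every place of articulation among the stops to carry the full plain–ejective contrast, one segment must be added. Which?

place of articulation  plain     ejective
bilabial          p         —       
dental            t̪        t̪ʼ     
alveolar          t         tʼ      
velar             k         kʼ      
uvular            q         qʼ      
The bilabial row has no ejective member, so the gap is the ejective bilabial stop /pʼ/.

/pʼ/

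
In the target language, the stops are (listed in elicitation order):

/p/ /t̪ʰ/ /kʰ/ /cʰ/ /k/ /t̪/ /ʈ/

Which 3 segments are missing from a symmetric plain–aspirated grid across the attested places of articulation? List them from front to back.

bilabial: plain /p/, aspirated —.
dental: plain /t̪/, aspirated /t̪ʰ/.
retroflex: plain /ʈ/, aspirated —.
palatal: plain —, aspirated /cʰ/.
velar: plain /k/, aspirated /kʰ/.
Gaps, from front to back: bilabial lacks aspirated (/pʰ/); retroflex lacks aspirated (/ʈʰ/); palatal lacks plain (/c/).

/pʰ/, /ʈʰ/, /c/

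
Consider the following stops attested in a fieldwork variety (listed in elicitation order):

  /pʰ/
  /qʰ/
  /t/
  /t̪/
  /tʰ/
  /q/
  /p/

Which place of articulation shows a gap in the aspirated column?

dental

Plain: /p/ (bilabial), /t̪/ (dental), /t/ (alveolar), /q/ (uvular).
Aspirated: /pʰ/ (bilabial), /tʰ/ (alveolar), /qʰ/ (uvular).
Every place of articulation has an aspirated member except dental, where /t̪ʰ/ would be expected.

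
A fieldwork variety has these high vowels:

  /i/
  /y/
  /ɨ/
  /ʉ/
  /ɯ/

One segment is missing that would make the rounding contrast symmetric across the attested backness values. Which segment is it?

backness          unrounded  rounded 
front             i         y       
central           ɨ         ʉ       
back              ɯ         —       
The back row has no rounded member, so the gap is the back rounded vowel /u/.

/u/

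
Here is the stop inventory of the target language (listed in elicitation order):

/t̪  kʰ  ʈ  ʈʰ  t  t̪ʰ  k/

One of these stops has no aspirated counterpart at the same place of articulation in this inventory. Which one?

Dental: /t̪/ ~ /t̪ʰ/
Retroflex: /ʈ/ ~ /ʈʰ/
Velar: /k/ ~ /kʰ/
Alveolar: only /t/ (plain); no aspirated partner.
So /t/ is the unpaired segment.

/t/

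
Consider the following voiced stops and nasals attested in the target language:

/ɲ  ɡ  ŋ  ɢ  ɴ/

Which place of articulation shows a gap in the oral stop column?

palatal

palatal: oral stop —, nasal /ɲ/.
velar: oral stop /ɡ/, nasal /ŋ/.
uvular: oral stop /ɢ/, nasal /ɴ/.
Every place of articulation has an oral stop member except palatal, where /ɟ/ would be expected.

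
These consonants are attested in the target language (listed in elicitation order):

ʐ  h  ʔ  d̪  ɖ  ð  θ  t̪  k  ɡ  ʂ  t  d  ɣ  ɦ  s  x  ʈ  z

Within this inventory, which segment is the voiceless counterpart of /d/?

/d/ is a voiced alveolar stop.
The voiceless counterpart is a voiceless alveolar stop — in this inventory, /t/.

/t/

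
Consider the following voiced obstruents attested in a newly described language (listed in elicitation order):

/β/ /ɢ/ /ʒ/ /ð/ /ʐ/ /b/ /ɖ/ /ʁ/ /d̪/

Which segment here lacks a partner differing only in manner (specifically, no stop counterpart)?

/ʒ/

Bilabial: /b/ ~ /β/
Dental: /d̪/ ~ /ð/
Retroflex: /ɖ/ ~ /ʐ/
Uvular: /ɢ/ ~ /ʁ/
Postalveolar: only /ʒ/ (fricative); no stop partner.
So /ʒ/ is the unpaired segment.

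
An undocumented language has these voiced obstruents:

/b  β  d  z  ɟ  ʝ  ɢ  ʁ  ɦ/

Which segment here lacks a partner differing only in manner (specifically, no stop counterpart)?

/ɦ/

Bilabial: /b/ ~ /β/
Alveolar: /d/ ~ /z/
Palatal: /ɟ/ ~ /ʝ/
Uvular: /ɢ/ ~ /ʁ/
Glottal: only /ɦ/ (fricative); no stop partner.
So /ɦ/ is the unpaired segment.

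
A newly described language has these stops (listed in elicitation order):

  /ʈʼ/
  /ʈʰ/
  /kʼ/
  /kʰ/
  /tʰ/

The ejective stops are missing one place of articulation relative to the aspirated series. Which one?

alveolar

place of articulation  aspirated  ejective
alveolar          tʰ        —       
retroflex         ʈʰ        ʈʼ      
velar             kʰ        kʼ      
Every place of articulation has an ejective member except alveolar, where /tʼ/ would be expected.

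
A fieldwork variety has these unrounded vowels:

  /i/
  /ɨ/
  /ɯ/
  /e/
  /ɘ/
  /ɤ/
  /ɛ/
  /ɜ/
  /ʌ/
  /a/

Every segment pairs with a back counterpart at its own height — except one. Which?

/a/

High: /i/ ~ /ɨ/ ~ /ɯ/
High-mid: /e/ ~ /ɘ/ ~ /ɤ/
Low-mid: /ɛ/ ~ /ɜ/ ~ /ʌ/
Low: only /a/ (front); no back partner.
So /a/ is the unpaired segment.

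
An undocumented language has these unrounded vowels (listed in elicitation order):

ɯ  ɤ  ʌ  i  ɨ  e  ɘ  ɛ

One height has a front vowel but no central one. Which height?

low-mid

Front: /i/ (high), /e/ (high-mid), /ɛ/ (low-mid).
Central: /ɨ/ (high), /ɘ/ (high-mid).
Back: /ɯ/ (high), /ɤ/ (high-mid), /ʌ/ (low-mid).
Every height has a central member except low-mid, where /ɜ/ would be expected.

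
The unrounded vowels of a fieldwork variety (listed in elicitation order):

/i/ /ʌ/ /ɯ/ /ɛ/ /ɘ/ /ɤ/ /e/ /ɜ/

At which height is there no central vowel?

high

high: front /i/, central —, back /ɯ/.
high-mid: front /e/, central /ɘ/, back /ɤ/.
low-mid: front /ɛ/, central /ɜ/, back /ʌ/.
Every height has a central member except high, where /ɨ/ would be expected.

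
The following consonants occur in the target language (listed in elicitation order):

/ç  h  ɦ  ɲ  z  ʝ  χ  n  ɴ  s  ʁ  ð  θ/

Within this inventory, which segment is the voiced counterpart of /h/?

/ɦ/

/h/ is a voiceless glottal fricative.
The voiced counterpart is a voiced glottal fricative — in this inventory, /ɦ/.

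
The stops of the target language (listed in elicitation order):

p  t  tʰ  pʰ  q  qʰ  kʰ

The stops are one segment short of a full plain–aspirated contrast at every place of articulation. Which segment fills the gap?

bilabial: plain /p/, aspirated /pʰ/.
alveolar: plain /t/, aspirated /tʰ/.
velar: plain —, aspirated /kʰ/.
uvular: plain /q/, aspirated /qʰ/.
The velar row has no plain member, so the gap is the plain velar stop /k/.

/k/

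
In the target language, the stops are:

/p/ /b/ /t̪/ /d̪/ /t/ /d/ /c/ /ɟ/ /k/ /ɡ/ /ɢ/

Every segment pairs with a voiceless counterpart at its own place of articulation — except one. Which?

/ɢ/

Bilabial: /p/ ~ /b/
Dental: /t̪/ ~ /d̪/
Alveolar: /t/ ~ /d/
Palatal: /c/ ~ /ɟ/
Velar: /k/ ~ /ɡ/
Uvular: only /ɢ/ (voiced); no voiceless partner.
So /ɢ/ is the unpaired segment.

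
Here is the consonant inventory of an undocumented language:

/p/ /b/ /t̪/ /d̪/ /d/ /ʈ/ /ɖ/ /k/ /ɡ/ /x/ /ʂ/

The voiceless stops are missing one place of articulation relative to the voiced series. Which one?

bilabial: voiceless /p/, voiced /b/.
dental: voiceless /t̪/, voiced /d̪/.
alveolar: voiceless —, voiced /d/.
retroflex: voiceless /ʈ/, voiced /ɖ/.
velar: voiceless /k/, voiced /ɡ/.
Every place of articulation has a voiceless member except alveolar, where /t/ would be expected.

alveolar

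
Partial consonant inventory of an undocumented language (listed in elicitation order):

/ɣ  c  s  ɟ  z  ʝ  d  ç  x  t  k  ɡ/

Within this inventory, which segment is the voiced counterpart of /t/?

/t/ is a voiceless alveolar stop.
The voiced counterpart is a voiced alveolar stop — in this inventory, /d/.

/d/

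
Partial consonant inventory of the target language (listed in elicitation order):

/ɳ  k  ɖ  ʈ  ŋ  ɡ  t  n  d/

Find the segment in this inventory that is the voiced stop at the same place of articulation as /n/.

/n/ is an alveolar nasal.
The voiced stop at the same place is a voiced alveolar stop — in this inventory, /d/.

/d/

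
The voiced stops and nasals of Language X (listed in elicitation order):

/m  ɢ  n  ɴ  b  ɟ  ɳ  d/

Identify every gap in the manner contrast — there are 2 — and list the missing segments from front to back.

place of articulation  oral stop  nasal   
bilabial          b         m       
alveolar          d         n       
retroflex         —         ɳ       
palatal           ɟ         —       
uvular            ɢ         ɴ       
Gaps, from front to back: retroflex lacks oral stop (/ɖ/); palatal lacks nasal (/ɲ/).

/ɖ/, /ɲ/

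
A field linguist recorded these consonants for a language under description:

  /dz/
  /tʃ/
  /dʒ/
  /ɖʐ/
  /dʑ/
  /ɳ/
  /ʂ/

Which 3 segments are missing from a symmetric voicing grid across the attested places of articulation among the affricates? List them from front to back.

alveolar: voiceless —, voiced /dz/.
postalveolar: voiceless /tʃ/, voiced /dʒ/.
retroflex: voiceless —, voiced /ɖʐ/.
alveolo-palatal: voiceless —, voiced /dʑ/.
Gaps, from front to back: alveolar lacks voiceless (/ts/); retroflex lacks voiceless (/ʈʂ/); alveolo-palatal lacks voiceless (/tɕ/).

/ts/, /ʈʂ/, /tɕ/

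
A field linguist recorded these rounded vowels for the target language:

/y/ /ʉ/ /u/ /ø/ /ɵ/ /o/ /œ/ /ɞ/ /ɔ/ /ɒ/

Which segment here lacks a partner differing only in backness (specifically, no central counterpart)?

High: /y/ ~ /ʉ/ ~ /u/
High-mid: /ø/ ~ /ɵ/ ~ /o/
Low-mid: /œ/ ~ /ɞ/ ~ /ɔ/
Low: only /ɒ/ (back); no central partner.
So /ɒ/ is the unpaired segment.

/ɒ/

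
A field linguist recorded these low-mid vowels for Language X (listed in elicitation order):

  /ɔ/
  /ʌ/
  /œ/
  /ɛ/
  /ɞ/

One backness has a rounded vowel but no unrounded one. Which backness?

backness          unrounded  rounded 
front             ɛ         œ       
central           —         ɞ       
back              ʌ         ɔ       
Every backness has an unrounded member except central, where /ɜ/ would be expected.

central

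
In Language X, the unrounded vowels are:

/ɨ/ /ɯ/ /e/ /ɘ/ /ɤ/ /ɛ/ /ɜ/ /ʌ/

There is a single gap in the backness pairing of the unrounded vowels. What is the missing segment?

Front: /e/ (high-mid), /ɛ/ (low-mid).
Central: /ɨ/ (high), /ɘ/ (high-mid), /ɜ/ (low-mid).
Back: /ɯ/ (high), /ɤ/ (high-mid), /ʌ/ (low-mid).
The high row has no front member, so the gap is the high front unrounded vowel /i/.

/i/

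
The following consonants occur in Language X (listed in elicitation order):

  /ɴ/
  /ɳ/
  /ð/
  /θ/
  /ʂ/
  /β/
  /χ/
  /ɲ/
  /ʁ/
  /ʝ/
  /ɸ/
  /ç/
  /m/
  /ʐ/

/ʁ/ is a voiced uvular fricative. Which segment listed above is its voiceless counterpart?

The voiceless counterpart is a voiceless uvular fricative — in this inventory, /χ/.

/χ/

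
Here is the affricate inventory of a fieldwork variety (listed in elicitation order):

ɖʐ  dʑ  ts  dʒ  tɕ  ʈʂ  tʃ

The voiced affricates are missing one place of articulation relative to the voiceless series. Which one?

alveolar

Voiceless: /ts/ (alveolar), /tʃ/ (postalveolar), /ʈʂ/ (retroflex), /tɕ/ (alveolo-palatal).
Voiced: /dʒ/ (postalveolar), /ɖʐ/ (retroflex), /dʑ/ (alveolo-palatal).
Every place of articulation has a voiced member except alveolar, where /dz/ would be expected.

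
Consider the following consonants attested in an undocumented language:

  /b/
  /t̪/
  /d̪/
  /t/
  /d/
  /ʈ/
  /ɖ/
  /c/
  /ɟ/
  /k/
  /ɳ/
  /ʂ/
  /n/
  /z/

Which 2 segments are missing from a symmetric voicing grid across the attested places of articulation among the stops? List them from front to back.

/p/, /ɡ/

Voiceless: /t̪/ (dental), /t/ (alveolar), /ʈ/ (retroflex), /c/ (palatal), /k/ (velar).
Voiced: /b/ (bilabial), /d̪/ (dental), /d/ (alveolar), /ɖ/ (retroflex), /ɟ/ (palatal).
Gaps, from front to back: bilabial lacks voiceless (/p/); velar lacks voiced (/ɡ/).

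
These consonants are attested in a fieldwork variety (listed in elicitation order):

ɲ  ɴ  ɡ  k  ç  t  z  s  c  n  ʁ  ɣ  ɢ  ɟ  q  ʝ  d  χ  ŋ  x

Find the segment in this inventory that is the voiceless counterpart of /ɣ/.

/ɣ/ is a voiced velar fricative.
The voiceless counterpart is a voiceless velar fricative — in this inventory, /x/.

/x/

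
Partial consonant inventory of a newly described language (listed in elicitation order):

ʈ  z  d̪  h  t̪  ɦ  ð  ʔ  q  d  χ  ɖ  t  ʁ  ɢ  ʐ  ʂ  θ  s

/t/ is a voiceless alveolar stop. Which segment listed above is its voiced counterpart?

/d/

The voiced counterpart is a voiced alveolar stop — in this inventory, /d/.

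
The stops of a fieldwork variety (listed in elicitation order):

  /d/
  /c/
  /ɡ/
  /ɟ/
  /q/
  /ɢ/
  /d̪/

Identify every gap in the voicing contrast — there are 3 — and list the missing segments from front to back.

Voiceless: /c/ (palatal), /q/ (uvular).
Voiced: /d̪/ (dental), /d/ (alveolar), /ɟ/ (palatal), /ɡ/ (velar), /ɢ/ (uvular).
Gaps, from front to back: dental lacks voiceless (/t̪/); alveolar lacks voiceless (/t/); velar lacks voiceless (/k/).

/t̪/, /t/, /k/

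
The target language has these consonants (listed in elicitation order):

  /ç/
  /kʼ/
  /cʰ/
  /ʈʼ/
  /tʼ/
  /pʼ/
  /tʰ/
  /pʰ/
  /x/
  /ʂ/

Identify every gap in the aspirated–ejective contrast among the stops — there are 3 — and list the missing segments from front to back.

bilabial: aspirated /pʰ/, ejective /pʼ/.
alveolar: aspirated /tʰ/, ejective /tʼ/.
retroflex: aspirated —, ejective /ʈʼ/.
palatal: aspirated /cʰ/, ejective —.
velar: aspirated —, ejective /kʼ/.
Gaps, from front to back: retroflex lacks aspirated (/ʈʰ/); palatal lacks ejective (/cʼ/); velar lacks aspirated (/kʰ/).

/ʈʰ/, /cʼ/, /kʰ/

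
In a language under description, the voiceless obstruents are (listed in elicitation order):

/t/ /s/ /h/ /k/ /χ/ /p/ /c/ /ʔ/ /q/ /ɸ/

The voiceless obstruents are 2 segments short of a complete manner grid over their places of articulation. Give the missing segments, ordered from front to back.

/ç/, /x/

place of articulation  stop      fricative
bilabial          p         ɸ       
alveolar          t         s       
palatal           c         —       
velar             k         —       
uvular            q         χ       
glottal           ʔ         h       
Gaps, from front to back: palatal lacks fricative (/ç/); velar lacks fricative (/x/).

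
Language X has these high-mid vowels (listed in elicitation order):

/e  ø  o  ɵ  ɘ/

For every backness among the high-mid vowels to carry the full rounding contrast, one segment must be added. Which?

/ɤ/

Unrounded: /e/ (front), /ɘ/ (central).
Rounded: /ø/ (front), /ɵ/ (central), /o/ (back).
The back row has no unrounded member, so the gap is the back unrounded vowel /ɤ/.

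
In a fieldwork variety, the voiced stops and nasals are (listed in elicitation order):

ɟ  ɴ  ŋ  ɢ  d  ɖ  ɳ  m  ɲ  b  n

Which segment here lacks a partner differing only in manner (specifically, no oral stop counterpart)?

/ŋ/

Bilabial: /b/ ~ /m/
Alveolar: /d/ ~ /n/
Retroflex: /ɖ/ ~ /ɳ/
Palatal: /ɟ/ ~ /ɲ/
Uvular: /ɢ/ ~ /ɴ/
Velar: only /ŋ/ (nasal); no oral stop partner.
So /ŋ/ is the unpaired segment.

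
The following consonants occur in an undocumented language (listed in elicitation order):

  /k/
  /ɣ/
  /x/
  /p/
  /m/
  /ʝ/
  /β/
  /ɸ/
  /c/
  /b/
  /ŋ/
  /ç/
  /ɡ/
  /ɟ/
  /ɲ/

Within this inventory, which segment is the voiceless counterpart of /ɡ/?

/ɡ/ is a voiced velar stop.
The voiceless counterpart is a voiceless velar stop — in this inventory, /k/.

/k/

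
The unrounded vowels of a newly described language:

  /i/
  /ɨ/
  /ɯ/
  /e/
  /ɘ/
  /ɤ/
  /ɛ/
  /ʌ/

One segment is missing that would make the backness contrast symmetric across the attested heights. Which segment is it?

/ɜ/

height            front     central   back    
high              i         ɨ         ɯ       
high-mid          e         ɘ         ɤ       
low-mid           ɛ         —         ʌ       
The low-mid row has no central member, so the gap is the low-mid central unrounded vowel /ɜ/.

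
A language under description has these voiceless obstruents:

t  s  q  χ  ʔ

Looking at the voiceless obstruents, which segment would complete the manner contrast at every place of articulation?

alveolar: stop /t/, fricative /s/.
uvular: stop /q/, fricative /χ/.
glottal: stop /ʔ/, fricative —.
The glottal row has no fricative member, so the gap is the glottal fricative /h/.

/h/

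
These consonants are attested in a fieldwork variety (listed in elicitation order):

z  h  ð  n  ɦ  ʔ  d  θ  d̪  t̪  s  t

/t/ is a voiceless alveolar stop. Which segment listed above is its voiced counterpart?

The voiced counterpart is a voiced alveolar stop — in this inventory, /d/.

/d/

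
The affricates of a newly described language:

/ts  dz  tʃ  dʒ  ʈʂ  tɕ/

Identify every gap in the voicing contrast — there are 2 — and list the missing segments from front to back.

place of articulation  voiceless  voiced  
alveolar          ts        dz      
postalveolar      tʃ        dʒ      
retroflex         ʈʂ        —       
alveolo-palatal   tɕ        —       
Gaps, from front to back: retroflex lacks voiced (/ɖʐ/); alveolo-palatal lacks voiced (/dʑ/).

/ɖʐ/, /dʑ/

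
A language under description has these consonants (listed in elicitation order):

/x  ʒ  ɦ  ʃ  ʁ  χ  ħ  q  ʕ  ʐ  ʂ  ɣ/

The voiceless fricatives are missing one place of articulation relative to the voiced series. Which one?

place of articulation  voiceless  voiced  
postalveolar      ʃ         ʒ       
retroflex         ʂ         ʐ       
velar             x         ɣ       
uvular            χ         ʁ       
pharyngeal        ħ         ʕ       
glottal           —         ɦ       
Every place of articulation has a voiceless member except glottal, where /h/ would be expected.

glottal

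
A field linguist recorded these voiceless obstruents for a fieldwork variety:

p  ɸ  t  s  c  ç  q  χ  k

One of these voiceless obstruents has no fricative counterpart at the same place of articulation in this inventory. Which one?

/k/

Bilabial: /p/ ~ /ɸ/
Alveolar: /t/ ~ /s/
Palatal: /c/ ~ /ç/
Uvular: /q/ ~ /χ/
Velar: only /k/ (stop); no fricative partner.
So /k/ is the unpaired segment.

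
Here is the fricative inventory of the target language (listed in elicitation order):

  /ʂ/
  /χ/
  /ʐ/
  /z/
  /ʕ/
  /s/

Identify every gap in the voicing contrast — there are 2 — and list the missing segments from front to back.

place of articulation  voiceless  voiced  
alveolar          s         z       
retroflex         ʂ         ʐ       
uvular            χ         —       
pharyngeal        —         ʕ       
Gaps, from front to back: uvular lacks voiced (/ʁ/); pharyngeal lacks voiceless (/ħ/).

/ʁ/, /ħ/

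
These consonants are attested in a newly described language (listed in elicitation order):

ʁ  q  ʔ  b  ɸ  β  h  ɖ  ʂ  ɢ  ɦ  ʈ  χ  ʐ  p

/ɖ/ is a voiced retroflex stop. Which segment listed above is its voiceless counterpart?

/ʈ/

The voiceless counterpart is a voiceless retroflex stop — in this inventory, /ʈ/.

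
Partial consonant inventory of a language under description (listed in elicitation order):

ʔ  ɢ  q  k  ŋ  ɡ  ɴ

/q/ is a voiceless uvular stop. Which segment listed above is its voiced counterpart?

The voiced counterpart is a voiced uvular stop — in this inventory, /ɢ/.

/ɢ/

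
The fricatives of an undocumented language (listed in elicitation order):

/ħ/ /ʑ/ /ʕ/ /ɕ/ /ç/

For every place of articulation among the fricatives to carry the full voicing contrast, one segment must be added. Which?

alveolo-palatal: voiceless /ɕ/, voiced /ʑ/.
palatal: voiceless /ç/, voiced —.
pharyngeal: voiceless /ħ/, voiced /ʕ/.
The palatal row has no voiced member, so the gap is the voiced palatal fricative /ʝ/.

/ʝ/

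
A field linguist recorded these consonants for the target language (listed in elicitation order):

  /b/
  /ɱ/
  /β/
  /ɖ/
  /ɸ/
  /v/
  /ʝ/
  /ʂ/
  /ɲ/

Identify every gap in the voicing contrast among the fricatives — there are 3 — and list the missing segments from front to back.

/f/, /ʐ/, /ç/

Voiceless: /ɸ/ (bilabial), /ʂ/ (retroflex).
Voiced: /β/ (bilabial), /v/ (labiodental), /ʝ/ (palatal).
Gaps, from front to back: labiodental lacks voiceless (/f/); retroflex lacks voiced (/ʐ/); palatal lacks voiceless (/ç/).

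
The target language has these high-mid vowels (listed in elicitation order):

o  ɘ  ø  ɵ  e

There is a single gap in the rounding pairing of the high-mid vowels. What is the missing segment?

Unrounded: /e/ (front), /ɘ/ (central).
Rounded: /ø/ (front), /ɵ/ (central), /o/ (back).
The back row has no unrounded member, so the gap is the back unrounded vowel /ɤ/.

/ɤ/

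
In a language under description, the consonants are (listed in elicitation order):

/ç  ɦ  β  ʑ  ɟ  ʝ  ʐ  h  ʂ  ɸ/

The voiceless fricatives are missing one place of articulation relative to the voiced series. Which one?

bilabial: voiceless /ɸ/, voiced /β/.
retroflex: voiceless /ʂ/, voiced /ʐ/.
alveolo-palatal: voiceless —, voiced /ʑ/.
palatal: voiceless /ç/, voiced /ʝ/.
glottal: voiceless /h/, voiced /ɦ/.
Every place of articulation has a voiceless member except alveolo-palatal, where /ɕ/ would be expected.

alveolo-palatal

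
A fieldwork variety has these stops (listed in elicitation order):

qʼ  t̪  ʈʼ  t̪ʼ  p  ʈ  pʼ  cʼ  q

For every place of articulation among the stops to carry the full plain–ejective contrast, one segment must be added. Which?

/c/

place of articulation  plain     ejective
bilabial          p         pʼ      
dental            t̪        t̪ʼ     
retroflex         ʈ         ʈʼ      
palatal           —         cʼ      
uvular            q         qʼ      
The palatal row has no plain member, so the gap is the plain palatal stop /c/.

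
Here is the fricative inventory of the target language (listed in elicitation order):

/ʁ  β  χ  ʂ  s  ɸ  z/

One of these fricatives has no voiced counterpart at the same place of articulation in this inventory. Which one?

Bilabial: /ɸ/ ~ /β/
Alveolar: /s/ ~ /z/
Uvular: /χ/ ~ /ʁ/
Retroflex: only /ʂ/ (voiceless); no voiced partner.
So /ʂ/ is the unpaired segment.

/ʂ/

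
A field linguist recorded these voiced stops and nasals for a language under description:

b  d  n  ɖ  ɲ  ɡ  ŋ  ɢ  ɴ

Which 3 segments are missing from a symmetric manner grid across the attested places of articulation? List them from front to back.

/m/, /ɳ/, /ɟ/

place of articulation  oral stop  nasal   
bilabial          b         —       
alveolar          d         n       
retroflex         ɖ         —       
palatal           —         ɲ       
velar             ɡ         ŋ       
uvular            ɢ         ɴ       
Gaps, from front to back: bilabial lacks nasal (/m/); retroflex lacks nasal (/ɳ/); palatal lacks oral stop (/ɟ/).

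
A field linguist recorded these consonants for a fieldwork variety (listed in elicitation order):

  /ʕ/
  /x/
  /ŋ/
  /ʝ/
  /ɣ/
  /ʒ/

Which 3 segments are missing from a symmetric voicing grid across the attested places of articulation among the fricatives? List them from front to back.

postalveolar: voiceless —, voiced /ʒ/.
palatal: voiceless —, voiced /ʝ/.
velar: voiceless /x/, voiced /ɣ/.
pharyngeal: voiceless —, voiced /ʕ/.
Gaps, from front to back: postalveolar lacks voiceless (/ʃ/); palatal lacks voiceless (/ç/); pharyngeal lacks voiceless (/ħ/).

/ʃ/, /ç/, /ħ/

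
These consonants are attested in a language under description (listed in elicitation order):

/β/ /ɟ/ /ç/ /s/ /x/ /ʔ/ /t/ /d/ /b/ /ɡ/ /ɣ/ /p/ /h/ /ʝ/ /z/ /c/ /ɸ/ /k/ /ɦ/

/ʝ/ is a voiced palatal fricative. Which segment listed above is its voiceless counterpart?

/ç/

The voiceless counterpart is a voiceless palatal fricative — in this inventory, /ç/.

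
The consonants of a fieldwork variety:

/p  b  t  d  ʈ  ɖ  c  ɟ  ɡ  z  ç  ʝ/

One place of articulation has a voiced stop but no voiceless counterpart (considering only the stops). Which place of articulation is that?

Voiceless: /p/ (bilabial), /t/ (alveolar), /ʈ/ (retroflex), /c/ (palatal).
Voiced: /b/ (bilabial), /d/ (alveolar), /ɖ/ (retroflex), /ɟ/ (palatal), /ɡ/ (velar).
Every place of articulation has a voiceless member except velar, where /k/ would be expected.

velar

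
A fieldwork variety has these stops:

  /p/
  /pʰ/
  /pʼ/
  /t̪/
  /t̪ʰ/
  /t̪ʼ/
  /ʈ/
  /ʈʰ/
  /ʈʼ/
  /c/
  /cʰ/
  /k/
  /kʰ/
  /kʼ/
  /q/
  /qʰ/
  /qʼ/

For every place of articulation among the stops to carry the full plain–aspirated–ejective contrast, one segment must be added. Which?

/cʼ/

Plain: /p/ (bilabial), /t̪/ (dental), /ʈ/ (retroflex), /c/ (palatal), /k/ (velar), /q/ (uvular).
Aspirated: /pʰ/ (bilabial), /t̪ʰ/ (dental), /ʈʰ/ (retroflex), /cʰ/ (palatal), /kʰ/ (velar), /qʰ/ (uvular).
Ejective: /pʼ/ (bilabial), /t̪ʼ/ (dental), /ʈʼ/ (retroflex), /kʼ/ (velar), /qʼ/ (uvular).
The palatal row has no ejective member, so the gap is the ejective palatal stop /cʼ/.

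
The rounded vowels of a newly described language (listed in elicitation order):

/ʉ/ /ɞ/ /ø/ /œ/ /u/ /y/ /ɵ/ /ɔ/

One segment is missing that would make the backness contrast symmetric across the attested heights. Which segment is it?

/o/

high: front /y/, central /ʉ/, back /u/.
high-mid: front /ø/, central /ɵ/, back —.
low-mid: front /œ/, central /ɞ/, back /ɔ/.
The high-mid row has no back member, so the gap is the high-mid back rounded vowel /o/.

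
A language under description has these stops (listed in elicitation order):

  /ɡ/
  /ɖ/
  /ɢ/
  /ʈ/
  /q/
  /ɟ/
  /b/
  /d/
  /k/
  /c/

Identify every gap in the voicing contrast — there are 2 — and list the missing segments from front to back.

Voiceless: /ʈ/ (retroflex), /c/ (palatal), /k/ (velar), /q/ (uvular).
Voiced: /b/ (bilabial), /d/ (alveolar), /ɖ/ (retroflex), /ɟ/ (palatal), /ɡ/ (velar), /ɢ/ (uvular).
Gaps, from front to back: bilabial lacks voiceless (/p/); alveolar lacks voiceless (/t/).

/p/, /t/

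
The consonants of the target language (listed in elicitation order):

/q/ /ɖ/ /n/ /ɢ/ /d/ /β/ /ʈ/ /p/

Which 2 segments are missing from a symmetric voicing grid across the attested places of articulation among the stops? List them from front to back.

/b/, /t/

place of articulation  voiceless  voiced  
bilabial          p         —       
alveolar          —         d       
retroflex         ʈ         ɖ       
uvular            q         ɢ       
Gaps, from front to back: bilabial lacks voiced (/b/); alveolar lacks voiceless (/t/).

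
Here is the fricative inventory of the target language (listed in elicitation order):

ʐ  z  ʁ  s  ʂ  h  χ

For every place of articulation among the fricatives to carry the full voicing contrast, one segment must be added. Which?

place of articulation  voiceless  voiced  
alveolar          s         z       
retroflex         ʂ         ʐ       
uvular            χ         ʁ       
glottal           h         —       
The glottal row has no voiced member, so the gap is the voiced glottal fricative /ɦ/.

/ɦ/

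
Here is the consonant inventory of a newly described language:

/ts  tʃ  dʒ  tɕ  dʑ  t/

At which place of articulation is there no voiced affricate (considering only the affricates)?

Voiceless: /ts/ (alveolar), /tʃ/ (postalveolar), /tɕ/ (alveolo-palatal).
Voiced: /dʒ/ (postalveolar), /dʑ/ (alveolo-palatal).
Every place of articulation has a voiced member except alveolar, where /dz/ would be expected.

alveolar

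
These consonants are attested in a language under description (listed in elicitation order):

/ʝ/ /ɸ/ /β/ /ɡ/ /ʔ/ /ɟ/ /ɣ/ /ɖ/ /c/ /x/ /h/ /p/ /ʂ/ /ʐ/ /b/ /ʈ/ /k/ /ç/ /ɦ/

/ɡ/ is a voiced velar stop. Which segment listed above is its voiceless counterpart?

The voiceless counterpart is a voiceless velar stop — in this inventory, /k/.

/k/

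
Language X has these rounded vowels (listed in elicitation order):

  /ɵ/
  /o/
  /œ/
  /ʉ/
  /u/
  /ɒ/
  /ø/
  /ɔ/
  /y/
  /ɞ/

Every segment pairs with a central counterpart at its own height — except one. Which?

/ɒ/

High: /y/ ~ /ʉ/ ~ /u/
High-mid: /ø/ ~ /ɵ/ ~ /o/
Low-mid: /œ/ ~ /ɞ/ ~ /ɔ/
Low: only /ɒ/ (back); no central partner.
So /ɒ/ is the unpaired segment.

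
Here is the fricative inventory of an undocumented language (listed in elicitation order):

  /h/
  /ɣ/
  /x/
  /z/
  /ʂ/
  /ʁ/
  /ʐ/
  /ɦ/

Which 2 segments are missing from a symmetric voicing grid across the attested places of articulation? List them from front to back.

place of articulation  voiceless  voiced  
alveolar          —         z       
retroflex         ʂ         ʐ       
velar             x         ɣ       
uvular            —         ʁ       
glottal           h         ɦ       
Gaps, from front to back: alveolar lacks voiceless (/s/); uvular lacks voiceless (/χ/).

/s/, /χ/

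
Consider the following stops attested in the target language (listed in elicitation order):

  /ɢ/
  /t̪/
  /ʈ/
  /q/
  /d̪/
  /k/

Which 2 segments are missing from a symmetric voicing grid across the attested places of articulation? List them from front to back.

/ɖ/, /ɡ/

Voiceless: /t̪/ (dental), /ʈ/ (retroflex), /k/ (velar), /q/ (uvular).
Voiced: /d̪/ (dental), /ɢ/ (uvular).
Gaps, from front to back: retroflex lacks voiced (/ɖ/); velar lacks voiced (/ɡ/).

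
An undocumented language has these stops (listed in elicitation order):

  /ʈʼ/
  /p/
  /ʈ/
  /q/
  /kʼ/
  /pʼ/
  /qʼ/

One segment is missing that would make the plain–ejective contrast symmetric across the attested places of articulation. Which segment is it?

/k/

bilabial: plain /p/, ejective /pʼ/.
retroflex: plain /ʈ/, ejective /ʈʼ/.
velar: plain —, ejective /kʼ/.
uvular: plain /q/, ejective /qʼ/.
The velar row has no plain member, so the gap is the plain velar stop /k/.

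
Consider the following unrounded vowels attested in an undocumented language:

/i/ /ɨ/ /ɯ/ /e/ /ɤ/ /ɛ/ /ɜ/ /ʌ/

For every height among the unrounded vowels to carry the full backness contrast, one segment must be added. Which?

/ɘ/

height            front     central   back    
high              i         ɨ         ɯ       
high-mid          e         —         ɤ       
low-mid           ɛ         ɜ         ʌ       
The high-mid row has no central member, so the gap is the high-mid central unrounded vowel /ɘ/.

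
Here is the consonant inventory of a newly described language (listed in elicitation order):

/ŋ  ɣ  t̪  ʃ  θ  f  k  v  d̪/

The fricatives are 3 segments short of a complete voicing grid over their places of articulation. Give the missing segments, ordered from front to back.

/ð/, /ʒ/, /x/

place of articulation  voiceless  voiced  
labiodental       f         v       
dental            θ         —       
postalveolar      ʃ         —       
velar             —         ɣ       
Gaps, from front to back: dental lacks voiced (/ð/); postalveolar lacks voiced (/ʒ/); velar lacks voiceless (/x/).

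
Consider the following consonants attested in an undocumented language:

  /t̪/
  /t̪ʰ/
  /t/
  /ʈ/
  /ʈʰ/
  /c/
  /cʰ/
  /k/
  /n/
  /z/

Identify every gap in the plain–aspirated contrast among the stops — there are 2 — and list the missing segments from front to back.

/tʰ/, /kʰ/

Plain: /t̪/ (dental), /t/ (alveolar), /ʈ/ (retroflex), /c/ (palatal), /k/ (velar).
Aspirated: /t̪ʰ/ (dental), /ʈʰ/ (retroflex), /cʰ/ (palatal).
Gaps, from front to back: alveolar lacks aspirated (/tʰ/); velar lacks aspirated (/kʰ/).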